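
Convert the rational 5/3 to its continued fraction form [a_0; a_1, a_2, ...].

Run the Euclidean algorithm on 5 and 3; the successive quotients are the partial quotients a_0, a_1, ... (each step inverts the fractional part left over by the previous one):
  5 = 1*3 + 2, so a_0 = 1.
  3 = 1*2 + 1, so a_1 = 1.
  2 = 2*1 + 0, so a_2 = 2.
The remainder reaches 0 after 3 divisions, so the expansion has 3 partial quotients, read off in order.

[1; 1, 2]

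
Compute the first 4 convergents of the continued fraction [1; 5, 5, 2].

1/1, 6/5, 31/26, 68/57

Using the convergent recurrence p_i = a_i*p_{i-1} + p_{i-2}, q_i = a_i*q_{i-1} + q_{i-2} with p_{-2}=0, p_{-1}=1, q_{-2}=1, q_{-1}=0:
  i=0: a_0=1, p_0 = 1*1 + 0 = 1, q_0 = 1*0 + 1 = 1.
  i=1: a_1=5, p_1 = 5*1 + 1 = 6, q_1 = 5*1 + 0 = 5.
  i=2: a_2=5, p_2 = 5*6 + 1 = 31, q_2 = 5*5 + 1 = 26.
  i=3: a_3=2, p_3 = 2*31 + 6 = 68, q_3 = 2*26 + 5 = 57.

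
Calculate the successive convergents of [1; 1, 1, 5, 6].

Using the convergent recurrence p_i = a_i*p_{i-1} + p_{i-2}, q_i = a_i*q_{i-1} + q_{i-2} with p_{-2}=0, p_{-1}=1, q_{-2}=1, q_{-1}=0:
  i=0: a_0=1, p_0 = 1*1 + 0 = 1, q_0 = 1*0 + 1 = 1.
  i=1: a_1=1, p_1 = 1*1 + 1 = 2, q_1 = 1*1 + 0 = 1.
  i=2: a_2=1, p_2 = 1*2 + 1 = 3, q_2 = 1*1 + 1 = 2.
  i=3: a_3=5, p_3 = 5*3 + 2 = 17, q_3 = 5*2 + 1 = 11.
  i=4: a_4=6, p_4 = 6*17 + 3 = 105, q_4 = 6*11 + 2 = 68.

1/1, 2/1, 3/2, 17/11, 105/68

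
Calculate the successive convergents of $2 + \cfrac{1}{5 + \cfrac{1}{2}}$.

2/1, 11/5, 24/11

Using the convergent recurrence p_i = a_i*p_{i-1} + p_{i-2}, q_i = a_i*q_{i-1} + q_{i-2} with p_{-2}=0, p_{-1}=1, q_{-2}=1, q_{-1}=0:
  i=0: a_0=2, p_0 = 2*1 + 0 = 2, q_0 = 2*0 + 1 = 1.
  i=1: a_1=5, p_1 = 5*2 + 1 = 11, q_1 = 5*1 + 0 = 5.
  i=2: a_2=2, p_2 = 2*11 + 2 = 24, q_2 = 2*5 + 1 = 11.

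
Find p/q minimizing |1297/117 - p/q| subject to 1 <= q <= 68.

388/35

Expand x = 1297/117 as a continued fraction with the Euclidean algorithm:
  1297 = 11*117 + 10, so a_0 = 11.
  117 = 11*10 + 7, so a_1 = 11.
  10 = 1*7 + 3, so a_2 = 1.
  7 = 2*3 + 1, so a_3 = 2.
  3 = 3*1 + 0, so a_4 = 3.
so x = [11; 11, 1, 2, 3].
Convergents (p_i = a_i*p_{i-1} + p_{i-2}, q_i = a_i*q_{i-1} + q_{i-2} with p_{-2}=0, p_{-1}=1, q_{-2}=1, q_{-1}=0), until the denominator exceeds 68:
  i=0: a_0=11, p_0 = 11*1 + 0 = 11, q_0 = 11*0 + 1 = 1.
  i=1: a_1=11, p_1 = 11*11 + 1 = 122, q_1 = 11*1 + 0 = 11.
  i=2: a_2=1, p_2 = 1*122 + 11 = 133, q_2 = 1*11 + 1 = 12.
  i=3: a_3=2, p_3 = 2*133 + 122 = 388, q_3 = 2*12 + 11 = 35.
  i=4: a_4=3, p_4 = 3*388 + 133 = 1297, q_4 = 3*35 + 12 = 117.
q_4 = 117 > 68, so the last convergent with denominator <= 68 is p_3/q_3 = 388/35.
The closest fraction with denominator <= 68 is either p_3/q_3 or the intermediate fraction (k*p_3 + p_2)/(k*q_3 + q_2) with the largest k >= 1 whose denominator stays <= 68; these approach x as k grows, and every other convergent or intermediate fraction in range is farther away.
Largest k: floor((68 - q_2)/q_3) = floor((68 - 12)/35) = 1.
That gives (1*388 + 133)/(1*35 + 12) = 521/47.
Compare the errors: |x - 388/35| = |1297*35 - 388*117|/(117*35) = 1/4095, and |x - 521/47| = |1297*47 - 521*117|/(117*47) = 2/5499.
Cross-multiplying, 1*5499 = 5499 < 8190 = 2*4095, so 1/4095 is smaller: the convergent 388/35 is closer to x than 521/47.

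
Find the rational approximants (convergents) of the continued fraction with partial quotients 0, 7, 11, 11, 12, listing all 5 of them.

0/1, 1/7, 11/78, 122/865, 1475/10458

Using the convergent recurrence p_i = a_i*p_{i-1} + p_{i-2}, q_i = a_i*q_{i-1} + q_{i-2} with p_{-2}=0, p_{-1}=1, q_{-2}=1, q_{-1}=0:
  i=0: a_0=0, p_0 = 0*1 + 0 = 0, q_0 = 0*0 + 1 = 1.
  i=1: a_1=7, p_1 = 7*0 + 1 = 1, q_1 = 7*1 + 0 = 7.
  i=2: a_2=11, p_2 = 11*1 + 0 = 11, q_2 = 11*7 + 1 = 78.
  i=3: a_3=11, p_3 = 11*11 + 1 = 122, q_3 = 11*78 + 7 = 865.
  i=4: a_4=12, p_4 = 12*122 + 11 = 1475, q_4 = 12*865 + 78 = 10458.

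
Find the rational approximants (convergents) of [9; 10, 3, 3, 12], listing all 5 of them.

Using the convergent recurrence p_i = a_i*p_{i-1} + p_{i-2}, q_i = a_i*q_{i-1} + q_{i-2} with p_{-2}=0, p_{-1}=1, q_{-2}=1, q_{-1}=0:
  i=0: a_0=9, p_0 = 9*1 + 0 = 9, q_0 = 9*0 + 1 = 1.
  i=1: a_1=10, p_1 = 10*9 + 1 = 91, q_1 = 10*1 + 0 = 10.
  i=2: a_2=3, p_2 = 3*91 + 9 = 282, q_2 = 3*10 + 1 = 31.
  i=3: a_3=3, p_3 = 3*282 + 91 = 937, q_3 = 3*31 + 10 = 103.
  i=4: a_4=12, p_4 = 12*937 + 282 = 11526, q_4 = 12*103 + 31 = 1267.

9/1, 91/10, 282/31, 937/103, 11526/1267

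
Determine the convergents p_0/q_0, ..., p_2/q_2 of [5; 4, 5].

5/1, 21/4, 110/21

Using the convergent recurrence p_i = a_i*p_{i-1} + p_{i-2}, q_i = a_i*q_{i-1} + q_{i-2} with p_{-2}=0, p_{-1}=1, q_{-2}=1, q_{-1}=0:
  i=0: a_0=5, p_0 = 5*1 + 0 = 5, q_0 = 5*0 + 1 = 1.
  i=1: a_1=4, p_1 = 4*5 + 1 = 21, q_1 = 4*1 + 0 = 4.
  i=2: a_2=5, p_2 = 5*21 + 5 = 110, q_2 = 5*4 + 1 = 21.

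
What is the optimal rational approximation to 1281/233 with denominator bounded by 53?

Expand x = 1281/233 as a continued fraction with the Euclidean algorithm:
  1281 = 5*233 + 116, so a_0 = 5.
  233 = 2*116 + 1, so a_1 = 2.
  116 = 116*1 + 0, so a_2 = 116.
so x = [5; 2, 116].
Convergents (p_i = a_i*p_{i-1} + p_{i-2}, q_i = a_i*q_{i-1} + q_{i-2} with p_{-2}=0, p_{-1}=1, q_{-2}=1, q_{-1}=0), until the denominator exceeds 53:
  i=0: a_0=5, p_0 = 5*1 + 0 = 5, q_0 = 5*0 + 1 = 1.
  i=1: a_1=2, p_1 = 2*5 + 1 = 11, q_1 = 2*1 + 0 = 2.
  i=2: a_2=116, p_2 = 116*11 + 5 = 1281, q_2 = 116*2 + 1 = 233.
q_2 = 233 > 53, so the last convergent with denominator <= 53 is p_1/q_1 = 11/2.
The closest fraction with denominator <= 53 is either p_1/q_1 or the intermediate fraction (k*p_1 + p_0)/(k*q_1 + q_0) with the largest k >= 1 whose denominator stays <= 53; these approach x as k grows, and every other convergent or intermediate fraction in range is farther away.
Largest k: floor((53 - q_0)/q_1) = floor((53 - 1)/2) = 26.
That gives (26*11 + 5)/(26*2 + 1) = 291/53.
Compare the errors: |x - 11/2| = |1281*2 - 11*233|/(233*2) = 1/466, and |x - 291/53| = |1281*53 - 291*233|/(233*53) = 90/12349.
Cross-multiplying, 1*12349 = 12349 < 41940 = 90*466, so 1/466 is smaller: the convergent 11/2 is closer to x than 291/53.

11/2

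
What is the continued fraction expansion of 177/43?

[4; 8, 1, 1, 2]

Run the Euclidean algorithm on 177 and 43; the successive quotients are the partial quotients a_0, a_1, ... (each step inverts the fractional part left over by the previous one):
  177 = 4*43 + 5, so a_0 = 4.
  43 = 8*5 + 3, so a_1 = 8.
  5 = 1*3 + 2, so a_2 = 1.
  3 = 1*2 + 1, so a_3 = 1.
  2 = 2*1 + 0, so a_4 = 2.
The remainder reaches 0 after 5 divisions, so the expansion has 5 partial quotients, read off in order.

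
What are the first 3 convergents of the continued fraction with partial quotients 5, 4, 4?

5/1, 21/4, 89/17

Using the convergent recurrence p_i = a_i*p_{i-1} + p_{i-2}, q_i = a_i*q_{i-1} + q_{i-2} with p_{-2}=0, p_{-1}=1, q_{-2}=1, q_{-1}=0:
  i=0: a_0=5, p_0 = 5*1 + 0 = 5, q_0 = 5*0 + 1 = 1.
  i=1: a_1=4, p_1 = 4*5 + 1 = 21, q_1 = 4*1 + 0 = 4.
  i=2: a_2=4, p_2 = 4*21 + 5 = 89, q_2 = 4*4 + 1 = 17.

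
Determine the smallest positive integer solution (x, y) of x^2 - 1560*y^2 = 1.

(x, y) = (79, 2)

First expand sqrt(1560) as a continued fraction. With x_i = (sqrt(1560) + m_i)/d_i and (m_0, d_0) = (0, 1): a_0 = floor(sqrt(1560)) = 39, since 39^2 = 1521 <= 1560 < 1600 = 40^2.
Iterate m_{i+1} = d_i*a_i - m_i, d_{i+1} = (1560 - m_{i+1}^2)/d_i, a_{i+1} = floor((a_0 + m_{i+1})/d_{i+1}):
  m_1 = 1*39 - 0 = 39, d_1 = (1560 - 39^2)/1 = 39/1 = 39, a_1 = floor((39 + 39)/39) = 2.
  m_2 = 39*2 - 39 = 39, d_2 = (1560 - 39^2)/39 = 39/39 = 1, a_2 = floor((39 + 39)/1) = 78.
  m_3 = 1*78 - 39 = 39, d_3 = (1560 - 39^2)/1 = 39/1 = 39: (m_3, d_3) = (m_1, d_1) = (39, 39), so from here the quotients repeat a_1, a_2; the period length is 2.
So sqrt(1560) = [39; (2, 78)] with period length k = 2.
k is even, so the fundamental solution of x^2 - 1560y^2 = 1 is (p_{k-1}, q_{k-1}) = (p_1, q_1); compute convergents through index 1.
Convergents (p_i = a_i*p_{i-1} + p_{i-2}, q_i = a_i*q_{i-1} + q_{i-2} with p_{-2}=0, p_{-1}=1, q_{-2}=1, q_{-1}=0):
  i=0: a_0=39, p_0 = 39*1 + 0 = 39, q_0 = 39*0 + 1 = 1.
  i=1: a_1=2, p_1 = 2*39 + 1 = 79, q_1 = 2*1 + 0 = 2.
Check: 79^2 - 1560*2^2 = 6241 - 6240 = 1, so (x, y) = (79, 2) solves the equation, and by the theorem it is the least positive solution.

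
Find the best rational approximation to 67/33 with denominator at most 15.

2/1

Expand x = 67/33 as a continued fraction with the Euclidean algorithm:
  67 = 2*33 + 1, so a_0 = 2.
  33 = 33*1 + 0, so a_1 = 33.
so x = [2; 33].
Convergents (p_i = a_i*p_{i-1} + p_{i-2}, q_i = a_i*q_{i-1} + q_{i-2} with p_{-2}=0, p_{-1}=1, q_{-2}=1, q_{-1}=0), until the denominator exceeds 15:
  i=0: a_0=2, p_0 = 2*1 + 0 = 2, q_0 = 2*0 + 1 = 1.
  i=1: a_1=33, p_1 = 33*2 + 1 = 67, q_1 = 33*1 + 0 = 33.
q_1 = 33 > 15, so the last convergent with denominator <= 15 is p_0/q_0 = 2/1.
The closest fraction with denominator <= 15 is either p_0/q_0 or the intermediate fraction (k*p_0 + p_{-1})/(k*q_0 + q_{-1}) with the largest k >= 1 whose denominator stays <= 15; these approach x as k grows, and every other convergent or intermediate fraction in range is farther away.
Largest k: floor((15 - q_{-1})/q_0) = floor((15 - 0)/1) = 15 (using the seeds p_{-1} = 1, q_{-1} = 0).
That gives (15*2 + 1)/(15*1 + 0) = 31/15.
Compare the errors: |x - 2/1| = |67*1 - 2*33|/(33*1) = 1/33, and |x - 31/15| = |67*15 - 31*33|/(33*15) = 18/495.
Cross-multiplying, 1*495 = 495 < 594 = 18*33, so 1/33 is smaller: the convergent 2/1 is closer to x than 31/15.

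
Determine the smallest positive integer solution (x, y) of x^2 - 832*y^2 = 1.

First expand sqrt(832) as a continued fraction. With x_i = (sqrt(832) + m_i)/d_i and (m_0, d_0) = (0, 1): a_0 = floor(sqrt(832)) = 28, since 28^2 = 784 <= 832 < 841 = 29^2.
Iterate m_{i+1} = d_i*a_i - m_i, d_{i+1} = (832 - m_{i+1}^2)/d_i, a_{i+1} = floor((a_0 + m_{i+1})/d_{i+1}):
  m_1 = 1*28 - 0 = 28, d_1 = (832 - 28^2)/1 = 48/1 = 48, a_1 = floor((28 + 28)/48) = 1.
  m_2 = 48*1 - 28 = 20, d_2 = (832 - 20^2)/48 = 432/48 = 9, a_2 = floor((28 + 20)/9) = 5.
  m_3 = 9*5 - 20 = 25, d_3 = (832 - 25^2)/9 = 207/9 = 23, a_3 = floor((28 + 25)/23) = 2.
  m_4 = 23*2 - 25 = 21, d_4 = (832 - 21^2)/23 = 391/23 = 17, a_4 = floor((28 + 21)/17) = 2.
  m_5 = 17*2 - 21 = 13, d_5 = (832 - 13^2)/17 = 663/17 = 39, a_5 = floor((28 + 13)/39) = 1.
  m_6 = 39*1 - 13 = 26, d_6 = (832 - 26^2)/39 = 156/39 = 4, a_6 = floor((28 + 26)/4) = 13.
  m_7 = 4*13 - 26 = 26, d_7 = (832 - 26^2)/4 = 156/4 = 39, a_7 = floor((28 + 26)/39) = 1.
  m_8 = 39*1 - 26 = 13, d_8 = (832 - 13^2)/39 = 663/39 = 17, a_8 = floor((28 + 13)/17) = 2.
  m_9 = 17*2 - 13 = 21, d_9 = (832 - 21^2)/17 = 391/17 = 23, a_9 = floor((28 + 21)/23) = 2.
  m_10 = 23*2 - 21 = 25, d_10 = (832 - 25^2)/23 = 207/23 = 9, a_10 = floor((28 + 25)/9) = 5.
  m_11 = 9*5 - 25 = 20, d_11 = (832 - 20^2)/9 = 432/9 = 48, a_11 = floor((28 + 20)/48) = 1.
  m_12 = 48*1 - 20 = 28, d_12 = (832 - 28^2)/48 = 48/48 = 1, a_12 = floor((28 + 28)/1) = 56.
  m_13 = 1*56 - 28 = 28, d_13 = (832 - 28^2)/1 = 48/1 = 48: (m_13, d_13) = (m_1, d_1) = (28, 48), so from here the quotients repeat a_1, ..., a_12; the period length is 12.
So sqrt(832) = [28; (1, 5, 2, 2, 1, 13, 1, 2, 2, 5, 1, 56)] with period length k = 12.
k is even, so the fundamental solution of x^2 - 832y^2 = 1 is (p_{k-1}, q_{k-1}) = (p_11, q_11); compute convergents through index 11.
Convergents (p_i = a_i*p_{i-1} + p_{i-2}, q_i = a_i*q_{i-1} + q_{i-2} with p_{-2}=0, p_{-1}=1, q_{-2}=1, q_{-1}=0):
  i=0: a_0=28, p_0 = 28*1 + 0 = 28, q_0 = 28*0 + 1 = 1.
  i=1: a_1=1, p_1 = 1*28 + 1 = 29, q_1 = 1*1 + 0 = 1.
  i=2: a_2=5, p_2 = 5*29 + 28 = 173, q_2 = 5*1 + 1 = 6.
  i=3: a_3=2, p_3 = 2*173 + 29 = 375, q_3 = 2*6 + 1 = 13.
  i=4: a_4=2, p_4 = 2*375 + 173 = 923, q_4 = 2*13 + 6 = 32.
  i=5: a_5=1, p_5 = 1*923 + 375 = 1298, q_5 = 1*32 + 13 = 45.
  i=6: a_6=13, p_6 = 13*1298 + 923 = 17797, q_6 = 13*45 + 32 = 617.
  i=7: a_7=1, p_7 = 1*17797 + 1298 = 19095, q_7 = 1*617 + 45 = 662.
  i=8: a_8=2, p_8 = 2*19095 + 17797 = 55987, q_8 = 2*662 + 617 = 1941.
  i=9: a_9=2, p_9 = 2*55987 + 19095 = 131069, q_9 = 2*1941 + 662 = 4544.
  i=10: a_10=5, p_10 = 5*131069 + 55987 = 711332, q_10 = 5*4544 + 1941 = 24661.
  i=11: a_11=1, p_11 = 1*711332 + 131069 = 842401, q_11 = 1*24661 + 4544 = 29205.
Check: 842401^2 - 832*29205^2 = 709639444801 - 709639444800 = 1, so (x, y) = (842401, 29205) solves the equation, and by the theorem it is the least positive solution.

(x, y) = (842401, 29205)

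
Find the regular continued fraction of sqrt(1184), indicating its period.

[34; (2, 2, 3, 1, 9, 17, 9, 1, 3, 2, 2, 68)]

Write x_i = (sqrt(1184) + m_i)/d_i with (m_0, d_0) = (0, 1). a_0 = floor(sqrt(1184)) = 34, since 34^2 = 1156 <= 1184 < 1225 = 35^2.
Iterate m_{i+1} = d_i*a_i - m_i, d_{i+1} = (1184 - m_{i+1}^2)/d_i, a_{i+1} = floor((a_0 + m_{i+1})/d_{i+1}):
  m_1 = 1*34 - 0 = 34, d_1 = (1184 - 34^2)/1 = 28/1 = 28, a_1 = floor((34 + 34)/28) = 2.
  m_2 = 28*2 - 34 = 22, d_2 = (1184 - 22^2)/28 = 700/28 = 25, a_2 = floor((34 + 22)/25) = 2.
  m_3 = 25*2 - 22 = 28, d_3 = (1184 - 28^2)/25 = 400/25 = 16, a_3 = floor((34 + 28)/16) = 3.
  m_4 = 16*3 - 28 = 20, d_4 = (1184 - 20^2)/16 = 784/16 = 49, a_4 = floor((34 + 20)/49) = 1.
  m_5 = 49*1 - 20 = 29, d_5 = (1184 - 29^2)/49 = 343/49 = 7, a_5 = floor((34 + 29)/7) = 9.
  m_6 = 7*9 - 29 = 34, d_6 = (1184 - 34^2)/7 = 28/7 = 4, a_6 = floor((34 + 34)/4) = 17.
  m_7 = 4*17 - 34 = 34, d_7 = (1184 - 34^2)/4 = 28/4 = 7, a_7 = floor((34 + 34)/7) = 9.
  m_8 = 7*9 - 34 = 29, d_8 = (1184 - 29^2)/7 = 343/7 = 49, a_8 = floor((34 + 29)/49) = 1.
  m_9 = 49*1 - 29 = 20, d_9 = (1184 - 20^2)/49 = 784/49 = 16, a_9 = floor((34 + 20)/16) = 3.
  m_10 = 16*3 - 20 = 28, d_10 = (1184 - 28^2)/16 = 400/16 = 25, a_10 = floor((34 + 28)/25) = 2.
  m_11 = 25*2 - 28 = 22, d_11 = (1184 - 22^2)/25 = 700/25 = 28, a_11 = floor((34 + 22)/28) = 2.
  m_12 = 28*2 - 22 = 34, d_12 = (1184 - 34^2)/28 = 28/28 = 1, a_12 = floor((34 + 34)/1) = 68.
  m_13 = 1*68 - 34 = 34, d_13 = (1184 - 34^2)/1 = 28/1 = 28: (m_13, d_13) = (m_1, d_1) = (34, 28), so from here the quotients repeat a_1, ..., a_12; the period length is 12.
Hence the expansion of sqrt(1184) is a_0 = 34 followed by the repeating block 2, 2, 3, 1, 9, 17, 9, 1, 3, 2, 2, 68 (period 12).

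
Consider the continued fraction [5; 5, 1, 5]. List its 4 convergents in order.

Using the convergent recurrence p_i = a_i*p_{i-1} + p_{i-2}, q_i = a_i*q_{i-1} + q_{i-2} with p_{-2}=0, p_{-1}=1, q_{-2}=1, q_{-1}=0:
  i=0: a_0=5, p_0 = 5*1 + 0 = 5, q_0 = 5*0 + 1 = 1.
  i=1: a_1=5, p_1 = 5*5 + 1 = 26, q_1 = 5*1 + 0 = 5.
  i=2: a_2=1, p_2 = 1*26 + 5 = 31, q_2 = 1*5 + 1 = 6.
  i=3: a_3=5, p_3 = 5*31 + 26 = 181, q_3 = 5*6 + 5 = 35.

5/1, 26/5, 31/6, 181/35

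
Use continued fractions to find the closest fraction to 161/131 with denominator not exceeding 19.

Expand x = 161/131 as a continued fraction with the Euclidean algorithm:
  161 = 1*131 + 30, so a_0 = 1.
  131 = 4*30 + 11, so a_1 = 4.
  30 = 2*11 + 8, so a_2 = 2.
  11 = 1*8 + 3, so a_3 = 1.
  8 = 2*3 + 2, so a_4 = 2.
  3 = 1*2 + 1, so a_5 = 1.
  2 = 2*1 + 0, so a_6 = 2.
so x = [1; 4, 2, 1, 2, 1, 2].
Convergents (p_i = a_i*p_{i-1} + p_{i-2}, q_i = a_i*q_{i-1} + q_{i-2} with p_{-2}=0, p_{-1}=1, q_{-2}=1, q_{-1}=0), until the denominator exceeds 19:
  i=0: a_0=1, p_0 = 1*1 + 0 = 1, q_0 = 1*0 + 1 = 1.
  i=1: a_1=4, p_1 = 4*1 + 1 = 5, q_1 = 4*1 + 0 = 4.
  i=2: a_2=2, p_2 = 2*5 + 1 = 11, q_2 = 2*4 + 1 = 9.
  i=3: a_3=1, p_3 = 1*11 + 5 = 16, q_3 = 1*9 + 4 = 13.
  i=4: a_4=2, p_4 = 2*16 + 11 = 43, q_4 = 2*13 + 9 = 35.
q_4 = 35 > 19, so the last convergent with denominator <= 19 is p_3/q_3 = 16/13.
The closest fraction with denominator <= 19 is either p_3/q_3 or the intermediate fraction (k*p_3 + p_2)/(k*q_3 + q_2) with the largest k >= 1 whose denominator stays <= 19; these approach x as k grows, and every other convergent or intermediate fraction in range is farther away.
Largest k: floor((19 - q_2)/q_3) = floor((19 - 9)/13) = 0.
Since k = 0, no intermediate fraction beyond p_3/q_3 has denominator <= 19, so the convergent 16/13 is the closest (its error is |161*13 - 16*131|/(131*13) = 3/1703).

16/13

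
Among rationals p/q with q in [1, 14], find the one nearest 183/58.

41/13

Expand x = 183/58 as a continued fraction with the Euclidean algorithm:
  183 = 3*58 + 9, so a_0 = 3.
  58 = 6*9 + 4, so a_1 = 6.
  9 = 2*4 + 1, so a_2 = 2.
  4 = 4*1 + 0, so a_3 = 4.
so x = [3; 6, 2, 4].
Convergents (p_i = a_i*p_{i-1} + p_{i-2}, q_i = a_i*q_{i-1} + q_{i-2} with p_{-2}=0, p_{-1}=1, q_{-2}=1, q_{-1}=0), until the denominator exceeds 14:
  i=0: a_0=3, p_0 = 3*1 + 0 = 3, q_0 = 3*0 + 1 = 1.
  i=1: a_1=6, p_1 = 6*3 + 1 = 19, q_1 = 6*1 + 0 = 6.
  i=2: a_2=2, p_2 = 2*19 + 3 = 41, q_2 = 2*6 + 1 = 13.
  i=3: a_3=4, p_3 = 4*41 + 19 = 183, q_3 = 4*13 + 6 = 58.
q_3 = 58 > 14, so the last convergent with denominator <= 14 is p_2/q_2 = 41/13.
The closest fraction with denominator <= 14 is either p_2/q_2 or the intermediate fraction (k*p_2 + p_1)/(k*q_2 + q_1) with the largest k >= 1 whose denominator stays <= 14; these approach x as k grows, and every other convergent or intermediate fraction in range is farther away.
Largest k: floor((14 - q_1)/q_2) = floor((14 - 6)/13) = 0.
Since k = 0, no intermediate fraction beyond p_2/q_2 has denominator <= 14, so the convergent 41/13 is the closest (its error is |183*13 - 41*58|/(58*13) = 1/754).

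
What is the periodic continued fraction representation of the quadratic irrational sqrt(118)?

[10; (1, 6, 3, 2, 10, 2, 3, 6, 1, 20)]

Write x_i = (sqrt(118) + m_i)/d_i with (m_0, d_0) = (0, 1). a_0 = floor(sqrt(118)) = 10, since 10^2 = 100 <= 118 < 121 = 11^2.
Iterate m_{i+1} = d_i*a_i - m_i, d_{i+1} = (118 - m_{i+1}^2)/d_i, a_{i+1} = floor((a_0 + m_{i+1})/d_{i+1}):
  m_1 = 1*10 - 0 = 10, d_1 = (118 - 10^2)/1 = 18/1 = 18, a_1 = floor((10 + 10)/18) = 1.
  m_2 = 18*1 - 10 = 8, d_2 = (118 - 8^2)/18 = 54/18 = 3, a_2 = floor((10 + 8)/3) = 6.
  m_3 = 3*6 - 8 = 10, d_3 = (118 - 10^2)/3 = 18/3 = 6, a_3 = floor((10 + 10)/6) = 3.
  m_4 = 6*3 - 10 = 8, d_4 = (118 - 8^2)/6 = 54/6 = 9, a_4 = floor((10 + 8)/9) = 2.
  m_5 = 9*2 - 8 = 10, d_5 = (118 - 10^2)/9 = 18/9 = 2, a_5 = floor((10 + 10)/2) = 10.
  m_6 = 2*10 - 10 = 10, d_6 = (118 - 10^2)/2 = 18/2 = 9, a_6 = floor((10 + 10)/9) = 2.
  m_7 = 9*2 - 10 = 8, d_7 = (118 - 8^2)/9 = 54/9 = 6, a_7 = floor((10 + 8)/6) = 3.
  m_8 = 6*3 - 8 = 10, d_8 = (118 - 10^2)/6 = 18/6 = 3, a_8 = floor((10 + 10)/3) = 6.
  m_9 = 3*6 - 10 = 8, d_9 = (118 - 8^2)/3 = 54/3 = 18, a_9 = floor((10 + 8)/18) = 1.
  m_10 = 18*1 - 8 = 10, d_10 = (118 - 10^2)/18 = 18/18 = 1, a_10 = floor((10 + 10)/1) = 20.
  m_11 = 1*20 - 10 = 10, d_11 = (118 - 10^2)/1 = 18/1 = 18: (m_11, d_11) = (m_1, d_1) = (10, 18), so from here the quotients repeat a_1, ..., a_10; the period length is 10.
Hence the expansion of sqrt(118) is a_0 = 10 followed by the repeating block 1, 6, 3, 2, 10, 2, 3, 6, 1, 20 (period 10).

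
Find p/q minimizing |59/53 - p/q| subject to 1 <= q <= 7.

Expand x = 59/53 as a continued fraction with the Euclidean algorithm:
  59 = 1*53 + 6, so a_0 = 1.
  53 = 8*6 + 5, so a_1 = 8.
  6 = 1*5 + 1, so a_2 = 1.
  5 = 5*1 + 0, so a_3 = 5.
so x = [1; 8, 1, 5].
Convergents (p_i = a_i*p_{i-1} + p_{i-2}, q_i = a_i*q_{i-1} + q_{i-2} with p_{-2}=0, p_{-1}=1, q_{-2}=1, q_{-1}=0), until the denominator exceeds 7:
  i=0: a_0=1, p_0 = 1*1 + 0 = 1, q_0 = 1*0 + 1 = 1.
  i=1: a_1=8, p_1 = 8*1 + 1 = 9, q_1 = 8*1 + 0 = 8.
q_1 = 8 > 7, so the last convergent with denominator <= 7 is p_0/q_0 = 1/1.
The closest fraction with denominator <= 7 is either p_0/q_0 or the intermediate fraction (k*p_0 + p_{-1})/(k*q_0 + q_{-1}) with the largest k >= 1 whose denominator stays <= 7; these approach x as k grows, and every other convergent or intermediate fraction in range is farther away.
Largest k: floor((7 - q_{-1})/q_0) = floor((7 - 0)/1) = 7 (using the seeds p_{-1} = 1, q_{-1} = 0).
That gives (7*1 + 1)/(7*1 + 0) = 8/7.
Compare the errors: |x - 1/1| = |59*1 - 1*53|/(53*1) = 6/53, and |x - 8/7| = |59*7 - 8*53|/(53*7) = 11/371.
Cross-multiplying, 11*53 = 583 < 2226 = 6*371, so 11/371 is smaller: the intermediate fraction 8/7 is closer to x than 1/1.

8/7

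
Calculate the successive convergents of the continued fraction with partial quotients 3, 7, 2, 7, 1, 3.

3/1, 22/7, 47/15, 351/112, 398/127, 1545/493

Using the convergent recurrence p_i = a_i*p_{i-1} + p_{i-2}, q_i = a_i*q_{i-1} + q_{i-2} with p_{-2}=0, p_{-1}=1, q_{-2}=1, q_{-1}=0:
  i=0: a_0=3, p_0 = 3*1 + 0 = 3, q_0 = 3*0 + 1 = 1.
  i=1: a_1=7, p_1 = 7*3 + 1 = 22, q_1 = 7*1 + 0 = 7.
  i=2: a_2=2, p_2 = 2*22 + 3 = 47, q_2 = 2*7 + 1 = 15.
  i=3: a_3=7, p_3 = 7*47 + 22 = 351, q_3 = 7*15 + 7 = 112.
  i=4: a_4=1, p_4 = 1*351 + 47 = 398, q_4 = 1*112 + 15 = 127.
  i=5: a_5=3, p_5 = 3*398 + 351 = 1545, q_5 = 3*127 + 112 = 493.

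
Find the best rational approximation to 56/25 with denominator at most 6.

9/4

Expand x = 56/25 as a continued fraction with the Euclidean algorithm:
  56 = 2*25 + 6, so a_0 = 2.
  25 = 4*6 + 1, so a_1 = 4.
  6 = 6*1 + 0, so a_2 = 6.
so x = [2; 4, 6].
Convergents (p_i = a_i*p_{i-1} + p_{i-2}, q_i = a_i*q_{i-1} + q_{i-2} with p_{-2}=0, p_{-1}=1, q_{-2}=1, q_{-1}=0), until the denominator exceeds 6:
  i=0: a_0=2, p_0 = 2*1 + 0 = 2, q_0 = 2*0 + 1 = 1.
  i=1: a_1=4, p_1 = 4*2 + 1 = 9, q_1 = 4*1 + 0 = 4.
  i=2: a_2=6, p_2 = 6*9 + 2 = 56, q_2 = 6*4 + 1 = 25.
q_2 = 25 > 6, so the last convergent with denominator <= 6 is p_1/q_1 = 9/4.
The closest fraction with denominator <= 6 is either p_1/q_1 or the intermediate fraction (k*p_1 + p_0)/(k*q_1 + q_0) with the largest k >= 1 whose denominator stays <= 6; these approach x as k grows, and every other convergent or intermediate fraction in range is farther away.
Largest k: floor((6 - q_0)/q_1) = floor((6 - 1)/4) = 1.
That gives (1*9 + 2)/(1*4 + 1) = 11/5.
Compare the errors: |x - 9/4| = |56*4 - 9*25|/(25*4) = 1/100, and |x - 11/5| = |56*5 - 11*25|/(25*5) = 5/125.
Cross-multiplying, 1*125 = 125 < 500 = 5*100, so 1/100 is smaller: the convergent 9/4 is closer to x than 11/5.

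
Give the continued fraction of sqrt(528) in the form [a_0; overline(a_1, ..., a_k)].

[22; overline(1, 44)]

Write x_i = (sqrt(528) + m_i)/d_i with (m_0, d_0) = (0, 1). a_0 = floor(sqrt(528)) = 22, since 22^2 = 484 <= 528 < 529 = 23^2.
Iterate m_{i+1} = d_i*a_i - m_i, d_{i+1} = (528 - m_{i+1}^2)/d_i, a_{i+1} = floor((a_0 + m_{i+1})/d_{i+1}):
  m_1 = 1*22 - 0 = 22, d_1 = (528 - 22^2)/1 = 44/1 = 44, a_1 = floor((22 + 22)/44) = 1.
  m_2 = 44*1 - 22 = 22, d_2 = (528 - 22^2)/44 = 44/44 = 1, a_2 = floor((22 + 22)/1) = 44.
  m_3 = 1*44 - 22 = 22, d_3 = (528 - 22^2)/1 = 44/1 = 44: (m_3, d_3) = (m_1, d_1) = (22, 44), so from here the quotients repeat a_1, a_2; the period length is 2.
Hence the expansion of sqrt(528) is a_0 = 22 followed by the repeating block 1, 44 (period 2).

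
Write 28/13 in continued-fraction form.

[2; 6, 2]

Run the Euclidean algorithm on 28 and 13; the successive quotients are the partial quotients a_0, a_1, ... (each step inverts the fractional part left over by the previous one):
  28 = 2*13 + 2, so a_0 = 2.
  13 = 6*2 + 1, so a_1 = 6.
  2 = 2*1 + 0, so a_2 = 2.
The remainder reaches 0 after 3 divisions, so the expansion has 3 partial quotients, read off in order.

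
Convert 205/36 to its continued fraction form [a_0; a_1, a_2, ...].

Run the Euclidean algorithm on 205 and 36; the successive quotients are the partial quotients a_0, a_1, ... (each step inverts the fractional part left over by the previous one):
  205 = 5*36 + 25, so a_0 = 5.
  36 = 1*25 + 11, so a_1 = 1.
  25 = 2*11 + 3, so a_2 = 2.
  11 = 3*3 + 2, so a_3 = 3.
  3 = 1*2 + 1, so a_4 = 1.
  2 = 2*1 + 0, so a_5 = 2.
The remainder reaches 0 after 6 divisions, so the expansion has 6 partial quotients, read off in order.

[5; 1, 2, 3, 1, 2]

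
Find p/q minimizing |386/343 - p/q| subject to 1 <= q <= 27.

Expand x = 386/343 as a continued fraction with the Euclidean algorithm:
  386 = 1*343 + 43, so a_0 = 1.
  343 = 7*43 + 42, so a_1 = 7.
  43 = 1*42 + 1, so a_2 = 1.
  42 = 42*1 + 0, so a_3 = 42.
so x = [1; 7, 1, 42].
Convergents (p_i = a_i*p_{i-1} + p_{i-2}, q_i = a_i*q_{i-1} + q_{i-2} with p_{-2}=0, p_{-1}=1, q_{-2}=1, q_{-1}=0), until the denominator exceeds 27:
  i=0: a_0=1, p_0 = 1*1 + 0 = 1, q_0 = 1*0 + 1 = 1.
  i=1: a_1=7, p_1 = 7*1 + 1 = 8, q_1 = 7*1 + 0 = 7.
  i=2: a_2=1, p_2 = 1*8 + 1 = 9, q_2 = 1*7 + 1 = 8.
  i=3: a_3=42, p_3 = 42*9 + 8 = 386, q_3 = 42*8 + 7 = 343.
q_3 = 343 > 27, so the last convergent with denominator <= 27 is p_2/q_2 = 9/8.
The closest fraction with denominator <= 27 is either p_2/q_2 or the intermediate fraction (k*p_2 + p_1)/(k*q_2 + q_1) with the largest k >= 1 whose denominator stays <= 27; these approach x as k grows, and every other convergent or intermediate fraction in range is farther away.
Largest k: floor((27 - q_1)/q_2) = floor((27 - 7)/8) = 2.
That gives (2*9 + 8)/(2*8 + 7) = 26/23.
Compare the errors: |x - 9/8| = |386*8 - 9*343|/(343*8) = 1/2744, and |x - 26/23| = |386*23 - 26*343|/(343*23) = 40/7889.
Cross-multiplying, 1*7889 = 7889 < 109760 = 40*2744, so 1/2744 is smaller: the convergent 9/8 is closer to x than 26/23.

9/8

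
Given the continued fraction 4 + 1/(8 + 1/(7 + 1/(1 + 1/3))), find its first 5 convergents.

4/1, 33/8, 235/57, 268/65, 1039/252

Using the convergent recurrence p_i = a_i*p_{i-1} + p_{i-2}, q_i = a_i*q_{i-1} + q_{i-2} with p_{-2}=0, p_{-1}=1, q_{-2}=1, q_{-1}=0:
  i=0: a_0=4, p_0 = 4*1 + 0 = 4, q_0 = 4*0 + 1 = 1.
  i=1: a_1=8, p_1 = 8*4 + 1 = 33, q_1 = 8*1 + 0 = 8.
  i=2: a_2=7, p_2 = 7*33 + 4 = 235, q_2 = 7*8 + 1 = 57.
  i=3: a_3=1, p_3 = 1*235 + 33 = 268, q_3 = 1*57 + 8 = 65.
  i=4: a_4=3, p_4 = 3*268 + 235 = 1039, q_4 = 3*65 + 57 = 252.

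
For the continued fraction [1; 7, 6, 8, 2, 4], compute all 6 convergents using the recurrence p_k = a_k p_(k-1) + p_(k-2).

1/1, 8/7, 49/43, 400/351, 849/745, 3796/3331

Using the convergent recurrence p_i = a_i*p_{i-1} + p_{i-2}, q_i = a_i*q_{i-1} + q_{i-2} with p_{-2}=0, p_{-1}=1, q_{-2}=1, q_{-1}=0:
  i=0: a_0=1, p_0 = 1*1 + 0 = 1, q_0 = 1*0 + 1 = 1.
  i=1: a_1=7, p_1 = 7*1 + 1 = 8, q_1 = 7*1 + 0 = 7.
  i=2: a_2=6, p_2 = 6*8 + 1 = 49, q_2 = 6*7 + 1 = 43.
  i=3: a_3=8, p_3 = 8*49 + 8 = 400, q_3 = 8*43 + 7 = 351.
  i=4: a_4=2, p_4 = 2*400 + 49 = 849, q_4 = 2*351 + 43 = 745.
  i=5: a_5=4, p_5 = 4*849 + 400 = 3796, q_5 = 4*745 + 351 = 3331.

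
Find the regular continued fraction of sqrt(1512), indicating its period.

Write x_i = (sqrt(1512) + m_i)/d_i with (m_0, d_0) = (0, 1). a_0 = floor(sqrt(1512)) = 38, since 38^2 = 1444 <= 1512 < 1521 = 39^2.
Iterate m_{i+1} = d_i*a_i - m_i, d_{i+1} = (1512 - m_{i+1}^2)/d_i, a_{i+1} = floor((a_0 + m_{i+1})/d_{i+1}):
  m_1 = 1*38 - 0 = 38, d_1 = (1512 - 38^2)/1 = 68/1 = 68, a_1 = floor((38 + 38)/68) = 1.
  m_2 = 68*1 - 38 = 30, d_2 = (1512 - 30^2)/68 = 612/68 = 9, a_2 = floor((38 + 30)/9) = 7.
  m_3 = 9*7 - 30 = 33, d_3 = (1512 - 33^2)/9 = 423/9 = 47, a_3 = floor((38 + 33)/47) = 1.
  m_4 = 47*1 - 33 = 14, d_4 = (1512 - 14^2)/47 = 1316/47 = 28, a_4 = floor((38 + 14)/28) = 1.
  m_5 = 28*1 - 14 = 14, d_5 = (1512 - 14^2)/28 = 1316/28 = 47, a_5 = floor((38 + 14)/47) = 1.
  m_6 = 47*1 - 14 = 33, d_6 = (1512 - 33^2)/47 = 423/47 = 9, a_6 = floor((38 + 33)/9) = 7.
  m_7 = 9*7 - 33 = 30, d_7 = (1512 - 30^2)/9 = 612/9 = 68, a_7 = floor((38 + 30)/68) = 1.
  m_8 = 68*1 - 30 = 38, d_8 = (1512 - 38^2)/68 = 68/68 = 1, a_8 = floor((38 + 38)/1) = 76.
  m_9 = 1*76 - 38 = 38, d_9 = (1512 - 38^2)/1 = 68/1 = 68: (m_9, d_9) = (m_1, d_1) = (38, 68), so from here the quotients repeat a_1, ..., a_8; the period length is 8.
Hence the expansion of sqrt(1512) is a_0 = 38 followed by the repeating block 1, 7, 1, 1, 1, 7, 1, 76 (period 8).

[38; (1, 7, 1, 1, 1, 7, 1, 76)]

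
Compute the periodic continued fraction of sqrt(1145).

Write x_i = (sqrt(1145) + m_i)/d_i with (m_0, d_0) = (0, 1). a_0 = floor(sqrt(1145)) = 33, since 33^2 = 1089 <= 1145 < 1156 = 34^2.
Iterate m_{i+1} = d_i*a_i - m_i, d_{i+1} = (1145 - m_{i+1}^2)/d_i, a_{i+1} = floor((a_0 + m_{i+1})/d_{i+1}):
  m_1 = 1*33 - 0 = 33, d_1 = (1145 - 33^2)/1 = 56/1 = 56, a_1 = floor((33 + 33)/56) = 1.
  m_2 = 56*1 - 33 = 23, d_2 = (1145 - 23^2)/56 = 616/56 = 11, a_2 = floor((33 + 23)/11) = 5.
  m_3 = 11*5 - 23 = 32, d_3 = (1145 - 32^2)/11 = 121/11 = 11, a_3 = floor((33 + 32)/11) = 5.
  m_4 = 11*5 - 32 = 23, d_4 = (1145 - 23^2)/11 = 616/11 = 56, a_4 = floor((33 + 23)/56) = 1.
  m_5 = 56*1 - 23 = 33, d_5 = (1145 - 33^2)/56 = 56/56 = 1, a_5 = floor((33 + 33)/1) = 66.
  m_6 = 1*66 - 33 = 33, d_6 = (1145 - 33^2)/1 = 56/1 = 56: (m_6, d_6) = (m_1, d_1) = (33, 56), so from here the quotients repeat a_1, ..., a_5; the period length is 5.
Hence the expansion of sqrt(1145) is a_0 = 33 followed by the repeating block 1, 5, 5, 1, 66 (period 5).

[33; (1, 5, 5, 1, 66)]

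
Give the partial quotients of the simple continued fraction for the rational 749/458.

Run the Euclidean algorithm on 749 and 458; the successive quotients are the partial quotients a_0, a_1, ... (each step inverts the fractional part left over by the previous one):
  749 = 1*458 + 291, so a_0 = 1.
  458 = 1*291 + 167, so a_1 = 1.
  291 = 1*167 + 124, so a_2 = 1.
  167 = 1*124 + 43, so a_3 = 1.
  124 = 2*43 + 38, so a_4 = 2.
  43 = 1*38 + 5, so a_5 = 1.
  38 = 7*5 + 3, so a_6 = 7.
  5 = 1*3 + 2, so a_7 = 1.
  3 = 1*2 + 1, so a_8 = 1.
  2 = 2*1 + 0, so a_9 = 2.
The remainder reaches 0 after 10 divisions, so the expansion has 10 partial quotients, read off in order.

[1; 1, 1, 1, 2, 1, 7, 1, 1, 2]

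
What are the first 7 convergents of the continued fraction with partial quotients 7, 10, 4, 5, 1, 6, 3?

7/1, 71/10, 291/41, 1526/215, 1817/256, 12428/1751, 39101/5509

Using the convergent recurrence p_i = a_i*p_{i-1} + p_{i-2}, q_i = a_i*q_{i-1} + q_{i-2} with p_{-2}=0, p_{-1}=1, q_{-2}=1, q_{-1}=0:
  i=0: a_0=7, p_0 = 7*1 + 0 = 7, q_0 = 7*0 + 1 = 1.
  i=1: a_1=10, p_1 = 10*7 + 1 = 71, q_1 = 10*1 + 0 = 10.
  i=2: a_2=4, p_2 = 4*71 + 7 = 291, q_2 = 4*10 + 1 = 41.
  i=3: a_3=5, p_3 = 5*291 + 71 = 1526, q_3 = 5*41 + 10 = 215.
  i=4: a_4=1, p_4 = 1*1526 + 291 = 1817, q_4 = 1*215 + 41 = 256.
  i=5: a_5=6, p_5 = 6*1817 + 1526 = 12428, q_5 = 6*256 + 215 = 1751.
  i=6: a_6=3, p_6 = 3*12428 + 1817 = 39101, q_6 = 3*1751 + 256 = 5509.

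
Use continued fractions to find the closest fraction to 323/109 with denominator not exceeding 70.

Expand x = 323/109 as a continued fraction with the Euclidean algorithm:
  323 = 2*109 + 105, so a_0 = 2.
  109 = 1*105 + 4, so a_1 = 1.
  105 = 26*4 + 1, so a_2 = 26.
  4 = 4*1 + 0, so a_3 = 4.
so x = [2; 1, 26, 4].
Convergents (p_i = a_i*p_{i-1} + p_{i-2}, q_i = a_i*q_{i-1} + q_{i-2} with p_{-2}=0, p_{-1}=1, q_{-2}=1, q_{-1}=0), until the denominator exceeds 70:
  i=0: a_0=2, p_0 = 2*1 + 0 = 2, q_0 = 2*0 + 1 = 1.
  i=1: a_1=1, p_1 = 1*2 + 1 = 3, q_1 = 1*1 + 0 = 1.
  i=2: a_2=26, p_2 = 26*3 + 2 = 80, q_2 = 26*1 + 1 = 27.
  i=3: a_3=4, p_3 = 4*80 + 3 = 323, q_3 = 4*27 + 1 = 109.
q_3 = 109 > 70, so the last convergent with denominator <= 70 is p_2/q_2 = 80/27.
The closest fraction with denominator <= 70 is either p_2/q_2 or the intermediate fraction (k*p_2 + p_1)/(k*q_2 + q_1) with the largest k >= 1 whose denominator stays <= 70; these approach x as k grows, and every other convergent or intermediate fraction in range is farther away.
Largest k: floor((70 - q_1)/q_2) = floor((70 - 1)/27) = 2.
That gives (2*80 + 3)/(2*27 + 1) = 163/55.
Compare the errors: |x - 80/27| = |323*27 - 80*109|/(109*27) = 1/2943, and |x - 163/55| = |323*55 - 163*109|/(109*55) = 2/5995.
Cross-multiplying, 2*2943 = 5886 < 5995 = 1*5995, so 2/5995 is smaller: the intermediate fraction 163/55 is closer to x than 80/27.

163/55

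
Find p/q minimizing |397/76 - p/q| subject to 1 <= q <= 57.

256/49

Expand x = 397/76 as a continued fraction with the Euclidean algorithm:
  397 = 5*76 + 17, so a_0 = 5.
  76 = 4*17 + 8, so a_1 = 4.
  17 = 2*8 + 1, so a_2 = 2.
  8 = 8*1 + 0, so a_3 = 8.
so x = [5; 4, 2, 8].
Convergents (p_i = a_i*p_{i-1} + p_{i-2}, q_i = a_i*q_{i-1} + q_{i-2} with p_{-2}=0, p_{-1}=1, q_{-2}=1, q_{-1}=0), until the denominator exceeds 57:
  i=0: a_0=5, p_0 = 5*1 + 0 = 5, q_0 = 5*0 + 1 = 1.
  i=1: a_1=4, p_1 = 4*5 + 1 = 21, q_1 = 4*1 + 0 = 4.
  i=2: a_2=2, p_2 = 2*21 + 5 = 47, q_2 = 2*4 + 1 = 9.
  i=3: a_3=8, p_3 = 8*47 + 21 = 397, q_3 = 8*9 + 4 = 76.
q_3 = 76 > 57, so the last convergent with denominator <= 57 is p_2/q_2 = 47/9.
The closest fraction with denominator <= 57 is either p_2/q_2 or the intermediate fraction (k*p_2 + p_1)/(k*q_2 + q_1) with the largest k >= 1 whose denominator stays <= 57; these approach x as k grows, and every other convergent or intermediate fraction in range is farther away.
Largest k: floor((57 - q_1)/q_2) = floor((57 - 4)/9) = 5.
That gives (5*47 + 21)/(5*9 + 4) = 256/49.
Compare the errors: |x - 47/9| = |397*9 - 47*76|/(76*9) = 1/684, and |x - 256/49| = |397*49 - 256*76|/(76*49) = 3/3724.
Cross-multiplying, 3*684 = 2052 < 3724 = 1*3724, so 3/3724 is smaller: the intermediate fraction 256/49 is closer to x than 47/9.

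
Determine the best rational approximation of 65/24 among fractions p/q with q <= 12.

19/7

Expand x = 65/24 as a continued fraction with the Euclidean algorithm:
  65 = 2*24 + 17, so a_0 = 2.
  24 = 1*17 + 7, so a_1 = 1.
  17 = 2*7 + 3, so a_2 = 2.
  7 = 2*3 + 1, so a_3 = 2.
  3 = 3*1 + 0, so a_4 = 3.
so x = [2; 1, 2, 2, 3].
Convergents (p_i = a_i*p_{i-1} + p_{i-2}, q_i = a_i*q_{i-1} + q_{i-2} with p_{-2}=0, p_{-1}=1, q_{-2}=1, q_{-1}=0), until the denominator exceeds 12:
  i=0: a_0=2, p_0 = 2*1 + 0 = 2, q_0 = 2*0 + 1 = 1.
  i=1: a_1=1, p_1 = 1*2 + 1 = 3, q_1 = 1*1 + 0 = 1.
  i=2: a_2=2, p_2 = 2*3 + 2 = 8, q_2 = 2*1 + 1 = 3.
  i=3: a_3=2, p_3 = 2*8 + 3 = 19, q_3 = 2*3 + 1 = 7.
  i=4: a_4=3, p_4 = 3*19 + 8 = 65, q_4 = 3*7 + 3 = 24.
q_4 = 24 > 12, so the last convergent with denominator <= 12 is p_3/q_3 = 19/7.
The closest fraction with denominator <= 12 is either p_3/q_3 or the intermediate fraction (k*p_3 + p_2)/(k*q_3 + q_2) with the largest k >= 1 whose denominator stays <= 12; these approach x as k grows, and every other convergent or intermediate fraction in range is farther away.
Largest k: floor((12 - q_2)/q_3) = floor((12 - 3)/7) = 1.
That gives (1*19 + 8)/(1*7 + 3) = 27/10.
Compare the errors: |x - 19/7| = |65*7 - 19*24|/(24*7) = 1/168, and |x - 27/10| = |65*10 - 27*24|/(24*10) = 2/240.
Cross-multiplying, 1*240 = 240 < 336 = 2*168, so 1/168 is smaller: the convergent 19/7 is closer to x than 27/10.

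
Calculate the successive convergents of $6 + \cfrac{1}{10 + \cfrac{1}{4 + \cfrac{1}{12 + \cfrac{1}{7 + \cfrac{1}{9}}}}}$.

6/1, 61/10, 250/41, 3061/502, 21677/3555, 198154/32497

Using the convergent recurrence p_i = a_i*p_{i-1} + p_{i-2}, q_i = a_i*q_{i-1} + q_{i-2} with p_{-2}=0, p_{-1}=1, q_{-2}=1, q_{-1}=0:
  i=0: a_0=6, p_0 = 6*1 + 0 = 6, q_0 = 6*0 + 1 = 1.
  i=1: a_1=10, p_1 = 10*6 + 1 = 61, q_1 = 10*1 + 0 = 10.
  i=2: a_2=4, p_2 = 4*61 + 6 = 250, q_2 = 4*10 + 1 = 41.
  i=3: a_3=12, p_3 = 12*250 + 61 = 3061, q_3 = 12*41 + 10 = 502.
  i=4: a_4=7, p_4 = 7*3061 + 250 = 21677, q_4 = 7*502 + 41 = 3555.
  i=5: a_5=9, p_5 = 9*21677 + 3061 = 198154, q_5 = 9*3555 + 502 = 32497.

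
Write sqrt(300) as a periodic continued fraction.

[17; (3, 8, 3, 34)]

Write x_i = (sqrt(300) + m_i)/d_i with (m_0, d_0) = (0, 1). a_0 = floor(sqrt(300)) = 17, since 17^2 = 289 <= 300 < 324 = 18^2.
Iterate m_{i+1} = d_i*a_i - m_i, d_{i+1} = (300 - m_{i+1}^2)/d_i, a_{i+1} = floor((a_0 + m_{i+1})/d_{i+1}):
  m_1 = 1*17 - 0 = 17, d_1 = (300 - 17^2)/1 = 11/1 = 11, a_1 = floor((17 + 17)/11) = 3.
  m_2 = 11*3 - 17 = 16, d_2 = (300 - 16^2)/11 = 44/11 = 4, a_2 = floor((17 + 16)/4) = 8.
  m_3 = 4*8 - 16 = 16, d_3 = (300 - 16^2)/4 = 44/4 = 11, a_3 = floor((17 + 16)/11) = 3.
  m_4 = 11*3 - 16 = 17, d_4 = (300 - 17^2)/11 = 11/11 = 1, a_4 = floor((17 + 17)/1) = 34.
  m_5 = 1*34 - 17 = 17, d_5 = (300 - 17^2)/1 = 11/1 = 11: (m_5, d_5) = (m_1, d_1) = (17, 11), so from here the quotients repeat a_1, ..., a_4; the period length is 4.
Hence the expansion of sqrt(300) is a_0 = 17 followed by the repeating block 3, 8, 3, 34 (period 4).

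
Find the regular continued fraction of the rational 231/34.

[6; 1, 3, 1, 6]

Run the Euclidean algorithm on 231 and 34; the successive quotients are the partial quotients a_0, a_1, ... (each step inverts the fractional part left over by the previous one):
  231 = 6*34 + 27, so a_0 = 6.
  34 = 1*27 + 7, so a_1 = 1.
  27 = 3*7 + 6, so a_2 = 3.
  7 = 1*6 + 1, so a_3 = 1.
  6 = 6*1 + 0, so a_4 = 6.
The remainder reaches 0 after 5 divisions, so the expansion has 5 partial quotients, read off in order.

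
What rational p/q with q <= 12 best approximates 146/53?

Expand x = 146/53 as a continued fraction with the Euclidean algorithm:
  146 = 2*53 + 40, so a_0 = 2.
  53 = 1*40 + 13, so a_1 = 1.
  40 = 3*13 + 1, so a_2 = 3.
  13 = 13*1 + 0, so a_3 = 13.
so x = [2; 1, 3, 13].
Convergents (p_i = a_i*p_{i-1} + p_{i-2}, q_i = a_i*q_{i-1} + q_{i-2} with p_{-2}=0, p_{-1}=1, q_{-2}=1, q_{-1}=0), until the denominator exceeds 12:
  i=0: a_0=2, p_0 = 2*1 + 0 = 2, q_0 = 2*0 + 1 = 1.
  i=1: a_1=1, p_1 = 1*2 + 1 = 3, q_1 = 1*1 + 0 = 1.
  i=2: a_2=3, p_2 = 3*3 + 2 = 11, q_2 = 3*1 + 1 = 4.
  i=3: a_3=13, p_3 = 13*11 + 3 = 146, q_3 = 13*4 + 1 = 53.
q_3 = 53 > 12, so the last convergent with denominator <= 12 is p_2/q_2 = 11/4.
The closest fraction with denominator <= 12 is either p_2/q_2 or the intermediate fraction (k*p_2 + p_1)/(k*q_2 + q_1) with the largest k >= 1 whose denominator stays <= 12; these approach x as k grows, and every other convergent or intermediate fraction in range is farther away.
Largest k: floor((12 - q_1)/q_2) = floor((12 - 1)/4) = 2.
That gives (2*11 + 3)/(2*4 + 1) = 25/9.
Compare the errors: |x - 11/4| = |146*4 - 11*53|/(53*4) = 1/212, and |x - 25/9| = |146*9 - 25*53|/(53*9) = 11/477.
Cross-multiplying, 1*477 = 477 < 2332 = 11*212, so 1/212 is smaller: the convergent 11/4 is closer to x than 25/9.

11/4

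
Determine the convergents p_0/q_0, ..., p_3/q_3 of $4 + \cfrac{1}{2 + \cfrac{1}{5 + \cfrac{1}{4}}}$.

Using the convergent recurrence p_i = a_i*p_{i-1} + p_{i-2}, q_i = a_i*q_{i-1} + q_{i-2} with p_{-2}=0, p_{-1}=1, q_{-2}=1, q_{-1}=0:
  i=0: a_0=4, p_0 = 4*1 + 0 = 4, q_0 = 4*0 + 1 = 1.
  i=1: a_1=2, p_1 = 2*4 + 1 = 9, q_1 = 2*1 + 0 = 2.
  i=2: a_2=5, p_2 = 5*9 + 4 = 49, q_2 = 5*2 + 1 = 11.
  i=3: a_3=4, p_3 = 4*49 + 9 = 205, q_3 = 4*11 + 2 = 46.

4/1, 9/2, 49/11, 205/46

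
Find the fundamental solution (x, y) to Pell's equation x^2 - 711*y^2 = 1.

(x, y) = (80, 3)

First expand sqrt(711) as a continued fraction. With x_i = (sqrt(711) + m_i)/d_i and (m_0, d_0) = (0, 1): a_0 = floor(sqrt(711)) = 26, since 26^2 = 676 <= 711 < 729 = 27^2.
Iterate m_{i+1} = d_i*a_i - m_i, d_{i+1} = (711 - m_{i+1}^2)/d_i, a_{i+1} = floor((a_0 + m_{i+1})/d_{i+1}):
  m_1 = 1*26 - 0 = 26, d_1 = (711 - 26^2)/1 = 35/1 = 35, a_1 = floor((26 + 26)/35) = 1.
  m_2 = 35*1 - 26 = 9, d_2 = (711 - 9^2)/35 = 630/35 = 18, a_2 = floor((26 + 9)/18) = 1.
  m_3 = 18*1 - 9 = 9, d_3 = (711 - 9^2)/18 = 630/18 = 35, a_3 = floor((26 + 9)/35) = 1.
  m_4 = 35*1 - 9 = 26, d_4 = (711 - 26^2)/35 = 35/35 = 1, a_4 = floor((26 + 26)/1) = 52.
  m_5 = 1*52 - 26 = 26, d_5 = (711 - 26^2)/1 = 35/1 = 35: (m_5, d_5) = (m_1, d_1) = (26, 35), so from here the quotients repeat a_1, ..., a_4; the period length is 4.
So sqrt(711) = [26; (1, 1, 1, 52)] with period length k = 4.
k is even, so the fundamental solution of x^2 - 711y^2 = 1 is (p_{k-1}, q_{k-1}) = (p_3, q_3); compute convergents through index 3.
Convergents (p_i = a_i*p_{i-1} + p_{i-2}, q_i = a_i*q_{i-1} + q_{i-2} with p_{-2}=0, p_{-1}=1, q_{-2}=1, q_{-1}=0):
  i=0: a_0=26, p_0 = 26*1 + 0 = 26, q_0 = 26*0 + 1 = 1.
  i=1: a_1=1, p_1 = 1*26 + 1 = 27, q_1 = 1*1 + 0 = 1.
  i=2: a_2=1, p_2 = 1*27 + 26 = 53, q_2 = 1*1 + 1 = 2.
  i=3: a_3=1, p_3 = 1*53 + 27 = 80, q_3 = 1*2 + 1 = 3.
Check: 80^2 - 711*3^2 = 6400 - 6399 = 1, so (x, y) = (80, 3) solves the equation, and by the theorem it is the least positive solution.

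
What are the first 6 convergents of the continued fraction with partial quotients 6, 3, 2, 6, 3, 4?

Using the convergent recurrence p_i = a_i*p_{i-1} + p_{i-2}, q_i = a_i*q_{i-1} + q_{i-2} with p_{-2}=0, p_{-1}=1, q_{-2}=1, q_{-1}=0:
  i=0: a_0=6, p_0 = 6*1 + 0 = 6, q_0 = 6*0 + 1 = 1.
  i=1: a_1=3, p_1 = 3*6 + 1 = 19, q_1 = 3*1 + 0 = 3.
  i=2: a_2=2, p_2 = 2*19 + 6 = 44, q_2 = 2*3 + 1 = 7.
  i=3: a_3=6, p_3 = 6*44 + 19 = 283, q_3 = 6*7 + 3 = 45.
  i=4: a_4=3, p_4 = 3*283 + 44 = 893, q_4 = 3*45 + 7 = 142.
  i=5: a_5=4, p_5 = 4*893 + 283 = 3855, q_5 = 4*142 + 45 = 613.

6/1, 19/3, 44/7, 283/45, 893/142, 3855/613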